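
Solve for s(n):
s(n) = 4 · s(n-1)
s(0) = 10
Pure geometric recurrence with ratio 4.
By induction s(n) = s(0) · (4)^n = 10 \cdot 4^{n}.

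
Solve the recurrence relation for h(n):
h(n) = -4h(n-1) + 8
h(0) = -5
First-order linear non-homogeneous.
Homogeneous solution: h_h(n) = A·(-4)^n.
Try constant particular solution h_p = K: K = -4K + 8 ⇒ K = \frac{8}{5}.
General: h(n) = A·(-4)^n + \frac{8}{5}.
Apply h(0) = -5: A + \frac{8}{5} = -5 ⇒ A = - \frac{33}{5}.
So h(n) = \frac{8}{5} - \frac{33 \left(-4\right)^{n}}{5}.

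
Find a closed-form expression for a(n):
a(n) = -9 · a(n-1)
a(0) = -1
Pure geometric recurrence with ratio -9.
By induction a(n) = a(0) · (-9)^n = - \left(-9\right)^{n}.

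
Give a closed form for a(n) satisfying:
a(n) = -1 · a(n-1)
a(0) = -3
Pure geometric recurrence with ratio -1.
By induction a(n) = a(0) · (-1)^n = - 3 \left(-1\right)^{n}.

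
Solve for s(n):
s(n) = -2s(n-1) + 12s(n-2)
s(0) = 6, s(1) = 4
Characteristic equation: x² + 2x - 12 = 0.
Discriminant Δ = (-2)² + 4·(12) = 52.
Roots r₁,₂ = (-2 ± √52)/2, so r₁ = -1 + \sqrt{13}, r₂ = - \sqrt{13} - 1.
General solution: s(n) = A·r₁^n + B·r₂^n.
From the initial conditions, A + B = 6 and r₁A + r₂B = 4.
Since r₁ - r₂ = √52: A = (4 - (6)r₂)/√52 = \frac{5 \sqrt{13}}{13} + 3, and B = 6 - A = 3 - \frac{5 \sqrt{13}}{13}.
So s(n) = \left(\frac{5 \sqrt{13}}{13} + 3\right)\left(-1 + \sqrt{13}\right)^n + \left(3 - \frac{5 \sqrt{13}}{13}\right)\left(- \sqrt{13} - 1\right)^n.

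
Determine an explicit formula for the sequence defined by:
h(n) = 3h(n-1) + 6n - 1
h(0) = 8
First-order linear with linear forcing.
Homogeneous solution: h_h(n) = A·(3)^n.
Try particular h_p(n) = pn + q. Substituting:
  pn + q = 3(p(n-1) + q) + 6n - 1.
Matching the n-coefficient: p = 3p + 6 ⇒ p = -3.
Matching constants: q = -3p + 3q - 1 ⇒ q = -4.
General: h(n) = A·(3)^n - 3 n - 4.
Apply h(0) = 8: A - 4 = 8 ⇒ A = 12.
So h(n) = 12 \cdot 3^{n} - 3 n - 4.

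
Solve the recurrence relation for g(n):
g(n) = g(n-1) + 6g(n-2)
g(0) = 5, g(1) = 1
Characteristic equation: x² - x - 6 = 0, which factors as (x - (3))(x - (-2)) = 0.
Roots r₁ = 3, r₂ = -2 (distinct).
General solution: g(n) = A·(3)^n + B·(-2)^n.
From g(0) = 5: A + B = 5.
From g(1) = 1: 3A - 2B = 1.
Solving: A = \frac{11}{5}, B = \frac{14}{5}.
So g(n) = \frac{14 \left(-2\right)^{n}}{5} + \frac{11 \cdot 3^{n}}{5}.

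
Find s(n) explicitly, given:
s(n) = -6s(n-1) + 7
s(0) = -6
First-order linear non-homogeneous.
Homogeneous solution: s_h(n) = A·(-6)^n.
Try constant particular solution s_p = K: K = -6K + 7 ⇒ K = 1.
General: s(n) = A·(-6)^n + 1.
Apply s(0) = -6: A + 1 = -6 ⇒ A = -7.
So s(n) = 1 - 7 \left(-6\right)^{n}.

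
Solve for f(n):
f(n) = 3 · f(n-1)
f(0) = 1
Pure geometric recurrence with ratio 3.
By induction f(n) = f(0) · (3)^n = 3^{n}.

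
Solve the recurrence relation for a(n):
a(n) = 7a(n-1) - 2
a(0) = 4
First-order linear non-homogeneous.
Homogeneous solution: a_h(n) = A·(7)^n.
Try constant particular solution a_p = K: K = 7K - 2 ⇒ K = \frac{1}{3}.
General: a(n) = A·(7)^n + \frac{1}{3}.
Apply a(0) = 4: A + \frac{1}{3} = 4 ⇒ A = \frac{11}{3}.
So a(n) = \frac{11 \cdot 7^{n}}{3} + \frac{1}{3}.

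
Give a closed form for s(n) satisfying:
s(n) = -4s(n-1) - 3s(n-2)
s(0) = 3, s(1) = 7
Characteristic equation: x² + 4x + 3 = 0, which factors as (x - (-1))(x - (-3)) = 0.
Roots r₁ = -1, r₂ = -3 (distinct).
General solution: s(n) = A·(-1)^n + B·(-3)^n.
From s(0) = 3: A + B = 3.
From s(1) = 7: -A - 3B = 7.
Solving: A = 8, B = -5.
So s(n) = 8 \left(-1\right)^{n} - 5 \left(-3\right)^{n}.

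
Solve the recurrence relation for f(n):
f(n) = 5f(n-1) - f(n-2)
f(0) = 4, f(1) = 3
Characteristic equation: x² - 5x + 1 = 0.
Discriminant Δ = (5)² + 4·(-1) = 21.
Roots r₁,₂ = (5 ± √21)/2, so r₁ = \frac{\sqrt{21}}{2} + \frac{5}{2}, r₂ = \frac{5}{2} - \frac{\sqrt{21}}{2}.
General solution: f(n) = A·r₁^n + B·r₂^n.
From the initial conditions, A + B = 4 and r₁A + r₂B = 3.
Since r₁ - r₂ = √21: A = (3 - (4)r₂)/√21 = 2 - \frac{\sqrt{21}}{3}, and B = 4 - A = \frac{\sqrt{21}}{3} + 2.
So f(n) = \left(2 - \frac{\sqrt{21}}{3}\right)\left(\frac{\sqrt{21}}{2} + \frac{5}{2}\right)^n + \left(\frac{\sqrt{21}}{3} + 2\right)\left(\frac{5}{2} - \frac{\sqrt{21}}{2}\right)^n.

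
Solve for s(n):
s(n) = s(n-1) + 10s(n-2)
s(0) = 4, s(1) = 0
Characteristic equation: x² - x - 10 = 0.
Discriminant Δ = (1)² + 4·(10) = 41.
Roots r₁,₂ = (1 ± √41)/2, so r₁ = \frac{1}{2} + \frac{\sqrt{41}}{2}, r₂ = \frac{1}{2} - \frac{\sqrt{41}}{2}.
General solution: s(n) = A·r₁^n + B·r₂^n.
From the initial conditions, A + B = 4 and r₁A + r₂B = 0.
Since r₁ - r₂ = √41: A = (0 - (4)r₂)/√41 = 2 - \frac{2 \sqrt{41}}{41}, and B = 4 - A = \frac{2 \sqrt{41}}{41} + 2.
So s(n) = \left(2 - \frac{2 \sqrt{41}}{41}\right)\left(\frac{1}{2} + \frac{\sqrt{41}}{2}\right)^n + \left(\frac{2 \sqrt{41}}{41} + 2\right)\left(\frac{1}{2} - \frac{\sqrt{41}}{2}\right)^n.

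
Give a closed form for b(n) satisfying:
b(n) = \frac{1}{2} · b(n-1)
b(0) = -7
Pure geometric recurrence with ratio \frac{1}{2}.
By induction b(n) = b(0) · (\frac{1}{2})^n = - 7 \cdot 2^{- n}.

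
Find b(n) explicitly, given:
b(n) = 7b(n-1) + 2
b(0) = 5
First-order linear non-homogeneous.
Homogeneous solution: b_h(n) = A·(7)^n.
Try constant particular solution b_p = K: K = 7K + 2 ⇒ K = - \frac{1}{3}.
General: b(n) = A·(7)^n - \frac{1}{3}.
Apply b(0) = 5: A - \frac{1}{3} = 5 ⇒ A = \frac{16}{3}.
So b(n) = \frac{16 \cdot 7^{n}}{3} - \frac{1}{3}.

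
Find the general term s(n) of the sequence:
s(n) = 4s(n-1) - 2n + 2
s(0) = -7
First-order linear with linear forcing.
Homogeneous solution: s_h(n) = A·(4)^n.
Try particular s_p(n) = pn + q. Substituting:
  pn + q = 4(p(n-1) + q) - 2n + 2.
Matching the n-coefficient: p = 4p - 2 ⇒ p = \frac{2}{3}.
Matching constants: q = -4p + 4q + 2 ⇒ q = \frac{2}{9}.
General: s(n) = A·(4)^n + \frac{2 n}{3} + \frac{2}{9}.
Apply s(0) = -7: A + \frac{2}{9} = -7 ⇒ A = - \frac{65}{9}.
So s(n) = - \frac{65 \cdot 4^{n}}{9} + \frac{2 n}{3} + \frac{2}{9}.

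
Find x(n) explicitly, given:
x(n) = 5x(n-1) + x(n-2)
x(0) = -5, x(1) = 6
Characteristic equation: x² - 5x - 1 = 0.
Discriminant Δ = (5)² + 4·(1) = 29.
Roots r₁,₂ = (5 ± √29)/2, so r₁ = \frac{5}{2} + \frac{\sqrt{29}}{2}, r₂ = \frac{5}{2} - \frac{\sqrt{29}}{2}.
General solution: x(n) = A·r₁^n + B·r₂^n.
From the initial conditions, A + B = -5 and r₁A + r₂B = 6.
Since r₁ - r₂ = √29: A = (6 - (-5)r₂)/√29 = - \frac{5}{2} + \frac{37 \sqrt{29}}{58}, and B = -5 - A = - \frac{37 \sqrt{29}}{58} - \frac{5}{2}.
So x(n) = \left(- \frac{5}{2} + \frac{37 \sqrt{29}}{58}\right)\left(\frac{5}{2} + \frac{\sqrt{29}}{2}\right)^n + \left(- \frac{37 \sqrt{29}}{58} - \frac{5}{2}\right)\left(\frac{5}{2} - \frac{\sqrt{29}}{2}\right)^n.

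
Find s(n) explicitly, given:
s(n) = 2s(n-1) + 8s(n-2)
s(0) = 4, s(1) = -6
Characteristic equation: x² - 2x - 8 = 0, which factors as (x - (-2))(x - (4)) = 0.
Roots r₁ = -2, r₂ = 4 (distinct).
General solution: s(n) = A·(-2)^n + B·(4)^n.
From s(0) = 4: A + B = 4.
From s(1) = -6: -2A + 4B = -6.
Solving: A = \frac{11}{3}, B = \frac{1}{3}.
So s(n) = \frac{11 \left(-2\right)^{n}}{3} + \frac{4^{n}}{3}.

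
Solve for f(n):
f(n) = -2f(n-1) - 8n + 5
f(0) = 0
First-order linear with linear forcing.
Homogeneous solution: f_h(n) = A·(-2)^n.
Try particular f_p(n) = pn + q. Substituting:
  pn + q = -2(p(n-1) + q) - 8n + 5.
Matching the n-coefficient: p = -2p - 8 ⇒ p = - \frac{8}{3}.
Matching constants: q = 2p - 2q + 5 ⇒ q = - \frac{1}{9}.
General: f(n) = A·(-2)^n - \frac{8 n}{3} - \frac{1}{9}.
Apply f(0) = 0: A - \frac{1}{9} = 0 ⇒ A = \frac{1}{9}.
So f(n) = \frac{\left(-2\right)^{n}}{9} - \frac{8 n}{3} - \frac{1}{9}.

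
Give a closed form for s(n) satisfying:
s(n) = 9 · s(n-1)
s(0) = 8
Pure geometric recurrence with ratio 9.
By induction s(n) = s(0) · (9)^n = 8 \cdot 9^{n}.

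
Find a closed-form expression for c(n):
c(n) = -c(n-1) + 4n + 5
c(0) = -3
First-order linear with linear forcing.
Homogeneous solution: c_h(n) = A·(-1)^n.
Try particular c_p(n) = pn + q. Substituting:
  pn + q = -(p(n-1) + q) + 4n + 5.
Matching the n-coefficient: p = -p + 4 ⇒ p = 2.
Matching constants: q = p - q + 5 ⇒ q = \frac{7}{2}.
General: c(n) = A·(-1)^n + 2 n + \frac{7}{2}.
Apply c(0) = -3: A + \frac{7}{2} = -3 ⇒ A = - \frac{13}{2}.
So c(n) = - \frac{13 \left(-1\right)^{n}}{2} + 2 n + \frac{7}{2}.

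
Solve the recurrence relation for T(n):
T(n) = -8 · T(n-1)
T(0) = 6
Pure geometric recurrence with ratio -8.
By induction T(n) = T(0) · (-8)^n = 6 \left(-8\right)^{n}.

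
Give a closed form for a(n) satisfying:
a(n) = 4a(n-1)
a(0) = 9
This is a homogeneous first-order recurrence with ratio 4.
By induction a(n) = a(0) · (4)^n = 9 \cdot 4^{n}.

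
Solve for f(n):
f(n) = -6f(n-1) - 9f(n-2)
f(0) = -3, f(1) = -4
Characteristic equation: x² + 6x + 9 = 0, which is (x - (-3))².
Repeated root r = -3.
General solution: f(n) = (A + Bn)·(-3)^n.
From f(0) = -3: A = -3.
From f(1) = -4: (A + B)·(-3) = -4 ⇒ B = \frac{13}{3}.
So f(n) = \left(\frac{13 n}{3} - 3\right) \cdot (-3)^n.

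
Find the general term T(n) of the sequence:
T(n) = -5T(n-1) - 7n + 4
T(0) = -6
First-order linear with linear forcing.
Homogeneous solution: T_h(n) = A·(-5)^n.
Try particular T_p(n) = pn + q. Substituting:
  pn + q = -5(p(n-1) + q) - 7n + 4.
Matching the n-coefficient: p = -5p - 7 ⇒ p = - \frac{7}{6}.
Matching constants: q = 5p - 5q + 4 ⇒ q = - \frac{11}{36}.
General: T(n) = A·(-5)^n - \frac{7 n}{6} - \frac{11}{36}.
Apply T(0) = -6: A - \frac{11}{36} = -6 ⇒ A = - \frac{205}{36}.
So T(n) = - \frac{205 \left(-5\right)^{n}}{36} - \frac{7 n}{6} - \frac{11}{36}.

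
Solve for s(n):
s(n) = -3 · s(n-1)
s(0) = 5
Pure geometric recurrence with ratio -3.
By induction s(n) = s(0) · (-3)^n = 5 \left(-3\right)^{n}.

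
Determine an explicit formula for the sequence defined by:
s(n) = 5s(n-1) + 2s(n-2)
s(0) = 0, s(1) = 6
Characteristic equation: x² - 5x - 2 = 0.
Discriminant Δ = (5)² + 4·(2) = 33.
Roots r₁,₂ = (5 ± √33)/2, so r₁ = \frac{5}{2} + \frac{\sqrt{33}}{2}, r₂ = \frac{5}{2} - \frac{\sqrt{33}}{2}.
General solution: s(n) = A·r₁^n + B·r₂^n.
From the initial conditions, A + B = 0 and r₁A + r₂B = 6.
Since r₁ - r₂ = √33: A = (6 - (0)r₂)/√33 = \frac{2 \sqrt{33}}{11}, and B = 0 - A = - \frac{2 \sqrt{33}}{11}.
So s(n) = \left(\frac{2 \sqrt{33}}{11}\right)\left(\frac{5}{2} + \frac{\sqrt{33}}{2}\right)^n + \left(- \frac{2 \sqrt{33}}{11}\right)\left(\frac{5}{2} - \frac{\sqrt{33}}{2}\right)^n.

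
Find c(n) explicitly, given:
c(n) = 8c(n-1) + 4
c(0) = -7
First-order linear non-homogeneous.
Homogeneous solution: c_h(n) = A·(8)^n.
Try constant particular solution c_p = K: K = 8K + 4 ⇒ K = - \frac{4}{7}.
General: c(n) = A·(8)^n - \frac{4}{7}.
Apply c(0) = -7: A - \frac{4}{7} = -7 ⇒ A = - \frac{45}{7}.
So c(n) = - \frac{45 \cdot 8^{n}}{7} - \frac{4}{7}.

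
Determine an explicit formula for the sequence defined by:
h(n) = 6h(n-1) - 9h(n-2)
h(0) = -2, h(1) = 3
Characteristic equation: x² - 6x + 9 = 0, which is (x - (3))².
Repeated root r = 3.
General solution: h(n) = (A + Bn)·(3)^n.
From h(0) = -2: A = -2.
From h(1) = 3: (A + B)·(3) = 3 ⇒ B = 3.
So h(n) = \left(3 n - 2\right) \cdot (3)^n.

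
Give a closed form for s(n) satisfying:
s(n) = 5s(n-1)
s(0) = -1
This is a homogeneous first-order recurrence with ratio 5.
By induction s(n) = s(0) · (5)^n = - 5^{n}.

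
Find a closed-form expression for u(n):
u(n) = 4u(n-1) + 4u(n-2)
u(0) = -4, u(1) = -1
Characteristic equation: x² - 4x - 4 = 0.
Discriminant Δ = (4)² + 4·(4) = 32.
Roots r₁,₂ = (4 ± √32)/2, so r₁ = 2 + 2 \sqrt{2}, r₂ = 2 - 2 \sqrt{2}.
General solution: u(n) = A·r₁^n + B·r₂^n.
From the initial conditions, A + B = -4 and r₁A + r₂B = -1.
Since r₁ - r₂ = √32: A = (-1 - (-4)r₂)/√32 = -2 + \frac{7 \sqrt{2}}{8}, and B = -4 - A = -2 - \frac{7 \sqrt{2}}{8}.
So u(n) = \left(-2 + \frac{7 \sqrt{2}}{8}\right)\left(2 + 2 \sqrt{2}\right)^n + \left(-2 - \frac{7 \sqrt{2}}{8}\right)\left(2 - 2 \sqrt{2}\right)^n.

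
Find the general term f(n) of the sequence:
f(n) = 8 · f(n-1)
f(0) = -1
Pure geometric recurrence with ratio 8.
By induction f(n) = f(0) · (8)^n = - 8^{n}.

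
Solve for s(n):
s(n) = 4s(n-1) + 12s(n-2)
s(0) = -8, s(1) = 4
Characteristic equation: x² - 4x - 12 = 0, which factors as (x - (6))(x - (-2)) = 0.
Roots r₁ = 6, r₂ = -2 (distinct).
General solution: s(n) = A·(6)^n + B·(-2)^n.
From s(0) = -8: A + B = -8.
From s(1) = 4: 6A - 2B = 4.
Solving: A = - \frac{3}{2}, B = - \frac{13}{2}.
So s(n) = - \frac{13 \left(-2\right)^{n}}{2} - \frac{3 \cdot 6^{n}}{2}.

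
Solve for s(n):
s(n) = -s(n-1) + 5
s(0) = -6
First-order linear non-homogeneous.
Homogeneous solution: s_h(n) = A·(-1)^n.
Try constant particular solution s_p = K: K = -K + 5 ⇒ K = \frac{5}{2}.
General: s(n) = A·(-1)^n + \frac{5}{2}.
Apply s(0) = -6: A + \frac{5}{2} = -6 ⇒ A = - \frac{17}{2}.
So s(n) = \frac{5}{2} - \frac{17 \left(-1\right)^{n}}{2}.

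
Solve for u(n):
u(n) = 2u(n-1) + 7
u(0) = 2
First-order linear non-homogeneous.
Homogeneous solution: u_h(n) = A·(2)^n.
Try constant particular solution u_p = K: K = 2K + 7 ⇒ K = -7.
General: u(n) = A·(2)^n - 7.
Apply u(0) = 2: A - 7 = 2 ⇒ A = 9.
So u(n) = 9 \cdot 2^{n} - 7.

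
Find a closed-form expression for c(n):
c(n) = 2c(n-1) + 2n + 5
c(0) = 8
First-order linear with linear forcing.
Homogeneous solution: c_h(n) = A·(2)^n.
Try particular c_p(n) = pn + q. Substituting:
  pn + q = 2(p(n-1) + q) + 2n + 5.
Matching the n-coefficient: p = 2p + 2 ⇒ p = -2.
Matching constants: q = -2p + 2q + 5 ⇒ q = -9.
General: c(n) = A·(2)^n - 2 n - 9.
Apply c(0) = 8: A - 9 = 8 ⇒ A = 17.
So c(n) = 17 \cdot 2^{n} - 2 n - 9.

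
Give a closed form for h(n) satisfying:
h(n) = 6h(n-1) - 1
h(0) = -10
First-order linear non-homogeneous.
Homogeneous solution: h_h(n) = A·(6)^n.
Try constant particular solution h_p = K: K = 6K - 1 ⇒ K = \frac{1}{5}.
General: h(n) = A·(6)^n + \frac{1}{5}.
Apply h(0) = -10: A + \frac{1}{5} = -10 ⇒ A = - \frac{51}{5}.
So h(n) = \frac{1}{5} - \frac{51 \cdot 6^{n}}{5}.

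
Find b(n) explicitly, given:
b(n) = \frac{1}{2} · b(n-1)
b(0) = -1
Pure geometric recurrence with ratio \frac{1}{2}.
By induction b(n) = b(0) · (\frac{1}{2})^n = - 2^{- n}.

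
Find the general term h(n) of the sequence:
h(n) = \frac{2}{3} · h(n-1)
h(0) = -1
Pure geometric recurrence with ratio \frac{2}{3}.
By induction h(n) = h(0) · (\frac{2}{3})^n = - \left(\frac{2}{3}\right)^{n}.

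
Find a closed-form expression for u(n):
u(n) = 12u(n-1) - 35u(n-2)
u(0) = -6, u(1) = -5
Characteristic equation: x² - 12x + 35 = 0, which factors as (x - (7))(x - (5)) = 0.
Roots r₁ = 7, r₂ = 5 (distinct).
General solution: u(n) = A·(7)^n + B·(5)^n.
From u(0) = -6: A + B = -6.
From u(1) = -5: 7A + 5B = -5.
Solving: A = \frac{25}{2}, B = - \frac{37}{2}.
So u(n) = - \frac{37 \cdot 5^{n}}{2} + \frac{25 \cdot 7^{n}}{2}.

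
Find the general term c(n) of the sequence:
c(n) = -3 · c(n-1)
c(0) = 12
Pure geometric recurrence with ratio -3.
By induction c(n) = c(0) · (-3)^n = 12 \left(-3\right)^{n}.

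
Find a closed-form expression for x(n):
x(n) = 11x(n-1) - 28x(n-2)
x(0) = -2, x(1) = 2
Characteristic equation: x² - 11x + 28 = 0, which factors as (x - (7))(x - (4)) = 0.
Roots r₁ = 7, r₂ = 4 (distinct).
General solution: x(n) = A·(7)^n + B·(4)^n.
From x(0) = -2: A + B = -2.
From x(1) = 2: 7A + 4B = 2.
Solving: A = \frac{10}{3}, B = - \frac{16}{3}.
So x(n) = - \frac{16 \cdot 4^{n}}{3} + \frac{10 \cdot 7^{n}}{3}.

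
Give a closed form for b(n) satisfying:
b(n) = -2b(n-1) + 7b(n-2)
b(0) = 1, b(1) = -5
Characteristic equation: x² + 2x - 7 = 0.
Discriminant Δ = (-2)² + 4·(7) = 32.
Roots r₁,₂ = (-2 ± √32)/2, so r₁ = -1 + 2 \sqrt{2}, r₂ = - 2 \sqrt{2} - 1.
General solution: b(n) = A·r₁^n + B·r₂^n.
From the initial conditions, A + B = 1 and r₁A + r₂B = -5.
Since r₁ - r₂ = √32: A = (-5 - (1)r₂)/√32 = \frac{1}{2} - \frac{\sqrt{2}}{2}, and B = 1 - A = \frac{1}{2} + \frac{\sqrt{2}}{2}.
So b(n) = \left(\frac{1}{2} - \frac{\sqrt{2}}{2}\right)\left(-1 + 2 \sqrt{2}\right)^n + \left(\frac{1}{2} + \frac{\sqrt{2}}{2}\right)\left(- 2 \sqrt{2} - 1\right)^n.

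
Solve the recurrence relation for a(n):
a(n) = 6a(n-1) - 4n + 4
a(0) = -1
First-order linear with linear forcing.
Homogeneous solution: a_h(n) = A·(6)^n.
Try particular a_p(n) = pn + q. Substituting:
  pn + q = 6(p(n-1) + q) - 4n + 4.
Matching the n-coefficient: p = 6p - 4 ⇒ p = \frac{4}{5}.
Matching constants: q = -6p + 6q + 4 ⇒ q = \frac{4}{25}.
General: a(n) = A·(6)^n + \frac{4 n}{5} + \frac{4}{25}.
Apply a(0) = -1: A + \frac{4}{25} = -1 ⇒ A = - \frac{29}{25}.
So a(n) = - \frac{29 \cdot 6^{n}}{25} + \frac{4 n}{5} + \frac{4}{25}.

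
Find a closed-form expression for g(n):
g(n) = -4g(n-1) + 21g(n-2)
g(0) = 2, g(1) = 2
Characteristic equation: x² + 4x - 21 = 0, which factors as (x - (3))(x - (-7)) = 0.
Roots r₁ = 3, r₂ = -7 (distinct).
General solution: g(n) = A·(3)^n + B·(-7)^n.
From g(0) = 2: A + B = 2.
From g(1) = 2: 3A - 7B = 2.
Solving: A = \frac{8}{5}, B = \frac{2}{5}.
So g(n) = \frac{2 \left(-7\right)^{n}}{5} + \frac{8 \cdot 3^{n}}{5}.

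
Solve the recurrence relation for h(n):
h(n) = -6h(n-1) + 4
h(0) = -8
First-order linear non-homogeneous.
Homogeneous solution: h_h(n) = A·(-6)^n.
Try constant particular solution h_p = K: K = -6K + 4 ⇒ K = \frac{4}{7}.
General: h(n) = A·(-6)^n + \frac{4}{7}.
Apply h(0) = -8: A + \frac{4}{7} = -8 ⇒ A = - \frac{60}{7}.
So h(n) = \frac{4}{7} - \frac{60 \left(-6\right)^{n}}{7}.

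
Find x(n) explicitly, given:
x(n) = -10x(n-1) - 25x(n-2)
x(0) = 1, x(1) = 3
Characteristic equation: x² + 10x + 25 = 0, which is (x - (-5))².
Repeated root r = -5.
General solution: x(n) = (A + Bn)·(-5)^n.
From x(0) = 1: A = 1.
From x(1) = 3: (A + B)·(-5) = 3 ⇒ B = - \frac{8}{5}.
So x(n) = \left(1 - \frac{8 n}{5}\right) \cdot (-5)^n.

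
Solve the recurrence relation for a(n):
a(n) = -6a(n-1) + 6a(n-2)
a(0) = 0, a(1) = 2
Characteristic equation: x² + 6x - 6 = 0.
Discriminant Δ = (-6)² + 4·(6) = 60.
Roots r₁,₂ = (-6 ± √60)/2, so r₁ = -3 + \sqrt{15}, r₂ = - \sqrt{15} - 3.
General solution: a(n) = A·r₁^n + B·r₂^n.
From the initial conditions, A + B = 0 and r₁A + r₂B = 2.
Since r₁ - r₂ = √60: A = (2 - (0)r₂)/√60 = \frac{\sqrt{15}}{15}, and B = 0 - A = - \frac{\sqrt{15}}{15}.
So a(n) = \left(\frac{\sqrt{15}}{15}\right)\left(-3 + \sqrt{15}\right)^n + \left(- \frac{\sqrt{15}}{15}\right)\left(- \sqrt{15} - 3\right)^n.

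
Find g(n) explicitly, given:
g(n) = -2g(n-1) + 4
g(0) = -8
First-order linear non-homogeneous.
Homogeneous solution: g_h(n) = A·(-2)^n.
Try constant particular solution g_p = K: K = -2K + 4 ⇒ K = \frac{4}{3}.
General: g(n) = A·(-2)^n + \frac{4}{3}.
Apply g(0) = -8: A + \frac{4}{3} = -8 ⇒ A = - \frac{28}{3}.
So g(n) = \frac{4}{3} - \frac{28 \left(-2\right)^{n}}{3}.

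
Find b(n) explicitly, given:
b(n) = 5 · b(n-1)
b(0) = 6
Pure geometric recurrence with ratio 5.
By induction b(n) = b(0) · (5)^n = 6 \cdot 5^{n}.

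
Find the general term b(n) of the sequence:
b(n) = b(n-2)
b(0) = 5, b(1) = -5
Characteristic equation: x² - 1 = 0, which factors as (x - (1))(x - (-1)) = 0.
Roots r₁ = 1, r₂ = -1 (distinct).
General solution: b(n) = A·(1)^n + B·(-1)^n.
From b(0) = 5: A + B = 5.
From b(1) = -5: A - B = -5.
Solving: A = 0, B = 5.
So b(n) = 5 \left(-1\right)^{n}.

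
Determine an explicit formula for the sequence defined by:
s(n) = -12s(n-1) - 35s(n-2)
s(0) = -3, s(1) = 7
Characteristic equation: x² + 12x + 35 = 0, which factors as (x - (-7))(x - (-5)) = 0.
Roots r₁ = -7, r₂ = -5 (distinct).
General solution: s(n) = A·(-7)^n + B·(-5)^n.
From s(0) = -3: A + B = -3.
From s(1) = 7: -7A - 5B = 7.
Solving: A = 4, B = -7.
So s(n) = - 7 \left(-5\right)^{n} + 4 \left(-7\right)^{n}.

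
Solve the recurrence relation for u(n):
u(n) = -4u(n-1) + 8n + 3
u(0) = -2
First-order linear with linear forcing.
Homogeneous solution: u_h(n) = A·(-4)^n.
Try particular u_p(n) = pn + q. Substituting:
  pn + q = -4(p(n-1) + q) + 8n + 3.
Matching the n-coefficient: p = -4p + 8 ⇒ p = \frac{8}{5}.
Matching constants: q = 4p - 4q + 3 ⇒ q = \frac{47}{25}.
General: u(n) = A·(-4)^n + \frac{8 n}{5} + \frac{47}{25}.
Apply u(0) = -2: A + \frac{47}{25} = -2 ⇒ A = - \frac{97}{25}.
So u(n) = - \frac{97 \left(-4\right)^{n}}{25} + \frac{8 n}{5} + \frac{47}{25}.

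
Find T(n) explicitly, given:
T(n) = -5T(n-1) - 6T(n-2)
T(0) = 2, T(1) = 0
Characteristic equation: x² + 5x + 6 = 0, which factors as (x - (-3))(x - (-2)) = 0.
Roots r₁ = -3, r₂ = -2 (distinct).
General solution: T(n) = A·(-3)^n + B·(-2)^n.
From T(0) = 2: A + B = 2.
From T(1) = 0: -3A - 2B = 0.
Solving: A = -4, B = 6.
So T(n) = 6 \left(-2\right)^{n} - 4 \left(-3\right)^{n}.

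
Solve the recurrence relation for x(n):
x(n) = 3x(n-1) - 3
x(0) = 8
First-order linear non-homogeneous.
Homogeneous solution: x_h(n) = A·(3)^n.
Try constant particular solution x_p = K: K = 3K - 3 ⇒ K = \frac{3}{2}.
General: x(n) = A·(3)^n + \frac{3}{2}.
Apply x(0) = 8: A + \frac{3}{2} = 8 ⇒ A = \frac{13}{2}.
So x(n) = \frac{13 \cdot 3^{n}}{2} + \frac{3}{2}.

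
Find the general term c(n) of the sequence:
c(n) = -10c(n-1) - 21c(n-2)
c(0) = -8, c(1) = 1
Characteristic equation: x² + 10x + 21 = 0, which factors as (x - (-3))(x - (-7)) = 0.
Roots r₁ = -3, r₂ = -7 (distinct).
General solution: c(n) = A·(-3)^n + B·(-7)^n.
From c(0) = -8: A + B = -8.
From c(1) = 1: -3A - 7B = 1.
Solving: A = - \frac{55}{4}, B = \frac{23}{4}.
So c(n) = - \frac{55 \left(-3\right)^{n}}{4} + \frac{23 \left(-7\right)^{n}}{4}.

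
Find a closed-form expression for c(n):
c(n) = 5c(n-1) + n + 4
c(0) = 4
First-order linear with linear forcing.
Homogeneous solution: c_h(n) = A·(5)^n.
Try particular c_p(n) = pn + q. Substituting:
  pn + q = 5(p(n-1) + q) + n + 4.
Matching the n-coefficient: p = 5p + 1 ⇒ p = - \frac{1}{4}.
Matching constants: q = -5p + 5q + 4 ⇒ q = - \frac{21}{16}.
General: c(n) = A·(5)^n - \frac{n}{4} - \frac{21}{16}.
Apply c(0) = 4: A - \frac{21}{16} = 4 ⇒ A = \frac{85}{16}.
So c(n) = \frac{85 \cdot 5^{n}}{16} - \frac{n}{4} - \frac{21}{16}.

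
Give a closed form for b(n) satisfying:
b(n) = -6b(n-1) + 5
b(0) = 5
First-order linear non-homogeneous.
Homogeneous solution: b_h(n) = A·(-6)^n.
Try constant particular solution b_p = K: K = -6K + 5 ⇒ K = \frac{5}{7}.
General: b(n) = A·(-6)^n + \frac{5}{7}.
Apply b(0) = 5: A + \frac{5}{7} = 5 ⇒ A = \frac{30}{7}.
So b(n) = \frac{30 \left(-6\right)^{n}}{7} + \frac{5}{7}.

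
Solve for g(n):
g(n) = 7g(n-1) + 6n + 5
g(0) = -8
First-order linear with linear forcing.
Homogeneous solution: g_h(n) = A·(7)^n.
Try particular g_p(n) = pn + q. Substituting:
  pn + q = 7(p(n-1) + q) + 6n + 5.
Matching the n-coefficient: p = 7p + 6 ⇒ p = -1.
Matching constants: q = -7p + 7q + 5 ⇒ q = -2.
General: g(n) = A·(7)^n - n - 2.
Apply g(0) = -8: A - 2 = -8 ⇒ A = -6.
So g(n) = - 6 \cdot 7^{n} - n - 2.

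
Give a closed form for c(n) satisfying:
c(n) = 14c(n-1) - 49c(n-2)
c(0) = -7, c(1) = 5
Characteristic equation: x² - 14x + 49 = 0, which is (x - (7))².
Repeated root r = 7.
General solution: c(n) = (A + Bn)·(7)^n.
From c(0) = -7: A = -7.
From c(1) = 5: (A + B)·(7) = 5 ⇒ B = \frac{54}{7}.
So c(n) = \left(\frac{54 n}{7} - 7\right) \cdot (7)^n.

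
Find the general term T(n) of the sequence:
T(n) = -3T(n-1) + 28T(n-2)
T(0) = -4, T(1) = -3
Characteristic equation: x² + 3x - 28 = 0, which factors as (x - (-7))(x - (4)) = 0.
Roots r₁ = -7, r₂ = 4 (distinct).
General solution: T(n) = A·(-7)^n + B·(4)^n.
From T(0) = -4: A + B = -4.
From T(1) = -3: -7A + 4B = -3.
Solving: A = - \frac{13}{11}, B = - \frac{31}{11}.
So T(n) = - \frac{13 \left(-7\right)^{n}}{11} - \frac{31 \cdot 4^{n}}{11}.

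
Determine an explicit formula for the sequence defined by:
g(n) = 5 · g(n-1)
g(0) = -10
Pure geometric recurrence with ratio 5.
By induction g(n) = g(0) · (5)^n = - 10 \cdot 5^{n}.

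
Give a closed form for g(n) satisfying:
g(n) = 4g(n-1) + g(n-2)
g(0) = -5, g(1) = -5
Characteristic equation: x² - 4x - 1 = 0.
Discriminant Δ = (4)² + 4·(1) = 20.
Roots r₁,₂ = (4 ± √20)/2, so r₁ = 2 + \sqrt{5}, r₂ = 2 - \sqrt{5}.
General solution: g(n) = A·r₁^n + B·r₂^n.
From the initial conditions, A + B = -5 and r₁A + r₂B = -5.
Since r₁ - r₂ = √20: A = (-5 - (-5)r₂)/√20 = - \frac{5}{2} + \frac{\sqrt{5}}{2}, and B = -5 - A = - \frac{5}{2} - \frac{\sqrt{5}}{2}.
So g(n) = \left(- \frac{5}{2} + \frac{\sqrt{5}}{2}\right)\left(2 + \sqrt{5}\right)^n + \left(- \frac{5}{2} - \frac{\sqrt{5}}{2}\right)\left(2 - \sqrt{5}\right)^n.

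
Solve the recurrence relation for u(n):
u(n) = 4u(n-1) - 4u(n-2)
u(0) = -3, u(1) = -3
Characteristic equation: x² - 4x + 4 = 0, which is (x - (2))².
Repeated root r = 2.
General solution: u(n) = (A + Bn)·(2)^n.
From u(0) = -3: A = -3.
From u(1) = -3: (A + B)·(2) = -3 ⇒ B = \frac{3}{2}.
So u(n) = \left(\frac{3 n}{2} - 3\right) \cdot (2)^n.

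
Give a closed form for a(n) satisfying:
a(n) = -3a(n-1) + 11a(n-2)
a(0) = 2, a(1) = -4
Characteristic equation: x² + 3x - 11 = 0.
Discriminant Δ = (-3)² + 4·(11) = 53.
Roots r₁,₂ = (-3 ± √53)/2, so r₁ = - \frac{3}{2} + \frac{\sqrt{53}}{2}, r₂ = - \frac{\sqrt{53}}{2} - \frac{3}{2}.
General solution: a(n) = A·r₁^n + B·r₂^n.
From the initial conditions, A + B = 2 and r₁A + r₂B = -4.
Since r₁ - r₂ = √53: A = (-4 - (2)r₂)/√53 = 1 - \frac{\sqrt{53}}{53}, and B = 2 - A = \frac{\sqrt{53}}{53} + 1.
So a(n) = \left(1 - \frac{\sqrt{53}}{53}\right)\left(- \frac{3}{2} + \frac{\sqrt{53}}{2}\right)^n + \left(\frac{\sqrt{53}}{53} + 1\right)\left(- \frac{\sqrt{53}}{2} - \frac{3}{2}\right)^n.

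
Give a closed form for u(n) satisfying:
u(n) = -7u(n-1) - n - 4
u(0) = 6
First-order linear with linear forcing.
Homogeneous solution: u_h(n) = A·(-7)^n.
Try particular u_p(n) = pn + q. Substituting:
  pn + q = -7(p(n-1) + q) - n - 4.
Matching the n-coefficient: p = -7p - 1 ⇒ p = - \frac{1}{8}.
Matching constants: q = 7p - 7q - 4 ⇒ q = - \frac{39}{64}.
General: u(n) = A·(-7)^n - \frac{n}{8} - \frac{39}{64}.
Apply u(0) = 6: A - \frac{39}{64} = 6 ⇒ A = \frac{423}{64}.
So u(n) = \frac{423 \left(-7\right)^{n}}{64} - \frac{n}{8} - \frac{39}{64}.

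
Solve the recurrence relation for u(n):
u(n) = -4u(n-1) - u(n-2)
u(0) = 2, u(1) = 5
Characteristic equation: x² + 4x + 1 = 0.
Discriminant Δ = (-4)² + 4·(-1) = 12.
Roots r₁,₂ = (-4 ± √12)/2, so r₁ = -2 + \sqrt{3}, r₂ = -2 - \sqrt{3}.
General solution: u(n) = A·r₁^n + B·r₂^n.
From the initial conditions, A + B = 2 and r₁A + r₂B = 5.
Since r₁ - r₂ = √12: A = (5 - (2)r₂)/√12 = 1 + \frac{3 \sqrt{3}}{2}, and B = 2 - A = 1 - \frac{3 \sqrt{3}}{2}.
So u(n) = \left(1 + \frac{3 \sqrt{3}}{2}\right)\left(-2 + \sqrt{3}\right)^n + \left(1 - \frac{3 \sqrt{3}}{2}\right)\left(-2 - \sqrt{3}\right)^n.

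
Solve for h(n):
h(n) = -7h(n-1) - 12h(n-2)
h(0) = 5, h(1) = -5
Characteristic equation: x² + 7x + 12 = 0, which factors as (x - (-3))(x - (-4)) = 0.
Roots r₁ = -3, r₂ = -4 (distinct).
General solution: h(n) = A·(-3)^n + B·(-4)^n.
From h(0) = 5: A + B = 5.
From h(1) = -5: -3A - 4B = -5.
Solving: A = 15, B = -10.
So h(n) = 15 \left(-3\right)^{n} - 10 \left(-4\right)^{n}.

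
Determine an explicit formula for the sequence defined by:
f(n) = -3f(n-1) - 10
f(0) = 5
First-order linear non-homogeneous.
Homogeneous solution: f_h(n) = A·(-3)^n.
Try constant particular solution f_p = K: K = -3K - 10 ⇒ K = - \frac{5}{2}.
General: f(n) = A·(-3)^n - \frac{5}{2}.
Apply f(0) = 5: A - \frac{5}{2} = 5 ⇒ A = \frac{15}{2}.
So f(n) = \frac{15 \left(-3\right)^{n}}{2} - \frac{5}{2}.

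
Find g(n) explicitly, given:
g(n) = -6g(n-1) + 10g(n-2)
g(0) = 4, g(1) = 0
Characteristic equation: x² + 6x - 10 = 0.
Discriminant Δ = (-6)² + 4·(10) = 76.
Roots r₁,₂ = (-6 ± √76)/2, so r₁ = -3 + \sqrt{19}, r₂ = - \sqrt{19} - 3.
General solution: g(n) = A·r₁^n + B·r₂^n.
From the initial conditions, A + B = 4 and r₁A + r₂B = 0.
Since r₁ - r₂ = √76: A = (0 - (4)r₂)/√76 = \frac{6 \sqrt{19}}{19} + 2, and B = 4 - A = 2 - \frac{6 \sqrt{19}}{19}.
So g(n) = \left(\frac{6 \sqrt{19}}{19} + 2\right)\left(-3 + \sqrt{19}\right)^n + \left(2 - \frac{6 \sqrt{19}}{19}\right)\left(- \sqrt{19} - 3\right)^n.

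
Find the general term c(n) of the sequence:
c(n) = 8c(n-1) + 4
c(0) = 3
First-order linear non-homogeneous.
Homogeneous solution: c_h(n) = A·(8)^n.
Try constant particular solution c_p = K: K = 8K + 4 ⇒ K = - \frac{4}{7}.
General: c(n) = A·(8)^n - \frac{4}{7}.
Apply c(0) = 3: A - \frac{4}{7} = 3 ⇒ A = \frac{25}{7}.
So c(n) = \frac{25 \cdot 8^{n}}{7} - \frac{4}{7}.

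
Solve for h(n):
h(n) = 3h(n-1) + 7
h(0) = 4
First-order linear non-homogeneous.
Homogeneous solution: h_h(n) = A·(3)^n.
Try constant particular solution h_p = K: K = 3K + 7 ⇒ K = - \frac{7}{2}.
General: h(n) = A·(3)^n - \frac{7}{2}.
Apply h(0) = 4: A - \frac{7}{2} = 4 ⇒ A = \frac{15}{2}.
So h(n) = \frac{15 \cdot 3^{n}}{2} - \frac{7}{2}.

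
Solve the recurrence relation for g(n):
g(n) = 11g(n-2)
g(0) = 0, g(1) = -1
Characteristic equation: x² - 11 = 0.
Discriminant Δ = (0)² + 4·(11) = 44.
Roots r₁,₂ = (0 ± √44)/2, so r₁ = \sqrt{11}, r₂ = - \sqrt{11}.
General solution: g(n) = A·r₁^n + B·r₂^n.
From the initial conditions, A + B = 0 and r₁A + r₂B = -1.
Since r₁ - r₂ = √44: A = (-1 - (0)r₂)/√44 = - \frac{\sqrt{11}}{22}, and B = 0 - A = \frac{\sqrt{11}}{22}.
So g(n) = \left(- \frac{\sqrt{11}}{22}\right)\left(\sqrt{11}\right)^n + \left(\frac{\sqrt{11}}{22}\right)\left(- \sqrt{11}\right)^n.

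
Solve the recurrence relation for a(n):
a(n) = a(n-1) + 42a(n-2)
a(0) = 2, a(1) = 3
Characteristic equation: x² - x - 42 = 0, which factors as (x - (-6))(x - (7)) = 0.
Roots r₁ = -6, r₂ = 7 (distinct).
General solution: a(n) = A·(-6)^n + B·(7)^n.
From a(0) = 2: A + B = 2.
From a(1) = 3: -6A + 7B = 3.
Solving: A = \frac{11}{13}, B = \frac{15}{13}.
So a(n) = \frac{11 \left(-6\right)^{n}}{13} + \frac{15 \cdot 7^{n}}{13}.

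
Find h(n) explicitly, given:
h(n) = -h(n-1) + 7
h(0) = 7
First-order linear non-homogeneous.
Homogeneous solution: h_h(n) = A·(-1)^n.
Try constant particular solution h_p = K: K = -K + 7 ⇒ K = \frac{7}{2}.
General: h(n) = A·(-1)^n + \frac{7}{2}.
Apply h(0) = 7: A + \frac{7}{2} = 7 ⇒ A = \frac{7}{2}.
So h(n) = \frac{7 \left(-1\right)^{n}}{2} + \frac{7}{2}.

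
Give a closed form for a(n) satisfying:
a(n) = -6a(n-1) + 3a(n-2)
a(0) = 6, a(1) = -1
Characteristic equation: x² + 6x - 3 = 0.
Discriminant Δ = (-6)² + 4·(3) = 48.
Roots r₁,₂ = (-6 ± √48)/2, so r₁ = -3 + 2 \sqrt{3}, r₂ = - 2 \sqrt{3} - 3.
General solution: a(n) = A·r₁^n + B·r₂^n.
From the initial conditions, A + B = 6 and r₁A + r₂B = -1.
Since r₁ - r₂ = √48: A = (-1 - (6)r₂)/√48 = \frac{17 \sqrt{3}}{12} + 3, and B = 6 - A = 3 - \frac{17 \sqrt{3}}{12}.
So a(n) = \left(\frac{17 \sqrt{3}}{12} + 3\right)\left(-3 + 2 \sqrt{3}\right)^n + \left(3 - \frac{17 \sqrt{3}}{12}\right)\left(- 2 \sqrt{3} - 3\right)^n.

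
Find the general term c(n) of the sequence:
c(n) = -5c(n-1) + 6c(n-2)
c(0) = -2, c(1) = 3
Characteristic equation: x² + 5x - 6 = 0, which factors as (x - (1))(x - (-6)) = 0.
Roots r₁ = 1, r₂ = -6 (distinct).
General solution: c(n) = A·(1)^n + B·(-6)^n.
From c(0) = -2: A + B = -2.
From c(1) = 3: A - 6B = 3.
Solving: A = - \frac{9}{7}, B = - \frac{5}{7}.
So c(n) = - \frac{5 \left(-6\right)^{n}}{7} - \frac{9}{7}.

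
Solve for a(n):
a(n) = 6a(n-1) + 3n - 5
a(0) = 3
First-order linear with linear forcing.
Homogeneous solution: a_h(n) = A·(6)^n.
Try particular a_p(n) = pn + q. Substituting:
  pn + q = 6(p(n-1) + q) + 3n - 5.
Matching the n-coefficient: p = 6p + 3 ⇒ p = - \frac{3}{5}.
Matching constants: q = -6p + 6q - 5 ⇒ q = \frac{7}{25}.
General: a(n) = A·(6)^n - \frac{3 n}{5} + \frac{7}{25}.
Apply a(0) = 3: A + \frac{7}{25} = 3 ⇒ A = \frac{68}{25}.
So a(n) = \frac{68 \cdot 6^{n}}{25} - \frac{3 n}{5} + \frac{7}{25}.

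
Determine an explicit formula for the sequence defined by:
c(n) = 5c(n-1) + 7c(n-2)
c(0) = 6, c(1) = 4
Characteristic equation: x² - 5x - 7 = 0.
Discriminant Δ = (5)² + 4·(7) = 53.
Roots r₁,₂ = (5 ± √53)/2, so r₁ = \frac{5}{2} + \frac{\sqrt{53}}{2}, r₂ = \frac{5}{2} - \frac{\sqrt{53}}{2}.
General solution: c(n) = A·r₁^n + B·r₂^n.
From the initial conditions, A + B = 6 and r₁A + r₂B = 4.
Since r₁ - r₂ = √53: A = (4 - (6)r₂)/√53 = 3 - \frac{11 \sqrt{53}}{53}, and B = 6 - A = \frac{11 \sqrt{53}}{53} + 3.
So c(n) = \left(3 - \frac{11 \sqrt{53}}{53}\right)\left(\frac{5}{2} + \frac{\sqrt{53}}{2}\right)^n + \left(\frac{11 \sqrt{53}}{53} + 3\right)\left(\frac{5}{2} - \frac{\sqrt{53}}{2}\right)^n.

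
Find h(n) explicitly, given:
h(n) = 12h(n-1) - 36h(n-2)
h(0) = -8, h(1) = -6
Characteristic equation: x² - 12x + 36 = 0, which is (x - (6))².
Repeated root r = 6.
General solution: h(n) = (A + Bn)·(6)^n.
From h(0) = -8: A = -8.
From h(1) = -6: (A + B)·(6) = -6 ⇒ B = 7.
So h(n) = \left(7 n - 8\right) \cdot (6)^n.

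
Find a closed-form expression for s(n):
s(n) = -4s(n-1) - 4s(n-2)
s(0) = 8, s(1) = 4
Characteristic equation: x² + 4x + 4 = 0, which is (x - (-2))².
Repeated root r = -2.
General solution: s(n) = (A + Bn)·(-2)^n.
From s(0) = 8: A = 8.
From s(1) = 4: (A + B)·(-2) = 4 ⇒ B = -10.
So s(n) = \left(8 - 10 n\right) \cdot (-2)^n.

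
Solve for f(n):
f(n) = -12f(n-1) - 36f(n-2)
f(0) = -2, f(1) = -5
Characteristic equation: x² + 12x + 36 = 0, which is (x - (-6))².
Repeated root r = -6.
General solution: f(n) = (A + Bn)·(-6)^n.
From f(0) = -2: A = -2.
From f(1) = -5: (A + B)·(-6) = -5 ⇒ B = \frac{17}{6}.
So f(n) = \left(\frac{17 n}{6} - 2\right) \cdot (-6)^n.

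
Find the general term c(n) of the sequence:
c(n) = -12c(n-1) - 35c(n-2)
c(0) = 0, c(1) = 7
Characteristic equation: x² + 12x + 35 = 0, which factors as (x - (-7))(x - (-5)) = 0.
Roots r₁ = -7, r₂ = -5 (distinct).
General solution: c(n) = A·(-7)^n + B·(-5)^n.
From c(0) = 0: A + B = 0.
From c(1) = 7: -7A - 5B = 7.
Solving: A = - \frac{7}{2}, B = \frac{7}{2}.
So c(n) = \frac{7 \left(-5\right)^{n}}{2} - \frac{7 \left(-7\right)^{n}}{2}.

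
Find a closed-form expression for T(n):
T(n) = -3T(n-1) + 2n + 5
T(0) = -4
First-order linear with linear forcing.
Homogeneous solution: T_h(n) = A·(-3)^n.
Try particular T_p(n) = pn + q. Substituting:
  pn + q = -3(p(n-1) + q) + 2n + 5.
Matching the n-coefficient: p = -3p + 2 ⇒ p = \frac{1}{2}.
Matching constants: q = 3p - 3q + 5 ⇒ q = \frac{13}{8}.
General: T(n) = A·(-3)^n + \frac{n}{2} + \frac{13}{8}.
Apply T(0) = -4: A + \frac{13}{8} = -4 ⇒ A = - \frac{45}{8}.
So T(n) = - \frac{45 \left(-3\right)^{n}}{8} + \frac{n}{2} + \frac{13}{8}.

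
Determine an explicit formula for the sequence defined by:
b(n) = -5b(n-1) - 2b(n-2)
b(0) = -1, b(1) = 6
Characteristic equation: x² + 5x + 2 = 0.
Discriminant Δ = (-5)² + 4·(-2) = 17.
Roots r₁,₂ = (-5 ± √17)/2, so r₁ = - \frac{5}{2} + \frac{\sqrt{17}}{2}, r₂ = - \frac{5}{2} - \frac{\sqrt{17}}{2}.
General solution: b(n) = A·r₁^n + B·r₂^n.
From the initial conditions, A + B = -1 and r₁A + r₂B = 6.
Since r₁ - r₂ = √17: A = (6 - (-1)r₂)/√17 = - \frac{1}{2} + \frac{7 \sqrt{17}}{34}, and B = -1 - A = - \frac{7 \sqrt{17}}{34} - \frac{1}{2}.
So b(n) = \left(- \frac{1}{2} + \frac{7 \sqrt{17}}{34}\right)\left(- \frac{5}{2} + \frac{\sqrt{17}}{2}\right)^n + \left(- \frac{7 \sqrt{17}}{34} - \frac{1}{2}\right)\left(- \frac{5}{2} - \frac{\sqrt{17}}{2}\right)^n.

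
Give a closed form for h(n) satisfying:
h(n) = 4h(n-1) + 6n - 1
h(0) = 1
First-order linear with linear forcing.
Homogeneous solution: h_h(n) = A·(4)^n.
Try particular h_p(n) = pn + q. Substituting:
  pn + q = 4(p(n-1) + q) + 6n - 1.
Matching the n-coefficient: p = 4p + 6 ⇒ p = -2.
Matching constants: q = -4p + 4q - 1 ⇒ q = - \frac{7}{3}.
General: h(n) = A·(4)^n - 2 n - \frac{7}{3}.
Apply h(0) = 1: A - \frac{7}{3} = 1 ⇒ A = \frac{10}{3}.
So h(n) = \frac{10 \cdot 4^{n}}{3} - 2 n - \frac{7}{3}.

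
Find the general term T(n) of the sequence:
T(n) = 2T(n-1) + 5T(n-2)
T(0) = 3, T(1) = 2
Characteristic equation: x² - 2x - 5 = 0.
Discriminant Δ = (2)² + 4·(5) = 24.
Roots r₁,₂ = (2 ± √24)/2, so r₁ = 1 + \sqrt{6}, r₂ = 1 - \sqrt{6}.
General solution: T(n) = A·r₁^n + B·r₂^n.
From the initial conditions, A + B = 3 and r₁A + r₂B = 2.
Since r₁ - r₂ = √24: A = (2 - (3)r₂)/√24 = \frac{3}{2} - \frac{\sqrt{6}}{12}, and B = 3 - A = \frac{\sqrt{6}}{12} + \frac{3}{2}.
So T(n) = \left(\frac{3}{2} - \frac{\sqrt{6}}{12}\right)\left(1 + \sqrt{6}\right)^n + \left(\frac{\sqrt{6}}{12} + \frac{3}{2}\right)\left(1 - \sqrt{6}\right)^n.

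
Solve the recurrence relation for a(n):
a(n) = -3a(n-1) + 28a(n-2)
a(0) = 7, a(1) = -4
Characteristic equation: x² + 3x - 28 = 0, which factors as (x - (4))(x - (-7)) = 0.
Roots r₁ = 4, r₂ = -7 (distinct).
General solution: a(n) = A·(4)^n + B·(-7)^n.
From a(0) = 7: A + B = 7.
From a(1) = -4: 4A - 7B = -4.
Solving: A = \frac{45}{11}, B = \frac{32}{11}.
So a(n) = \frac{32 \left(-7\right)^{n}}{11} + \frac{45 \cdot 4^{n}}{11}.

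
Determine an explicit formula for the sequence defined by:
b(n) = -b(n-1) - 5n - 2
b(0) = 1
First-order linear with linear forcing.
Homogeneous solution: b_h(n) = A·(-1)^n.
Try particular b_p(n) = pn + q. Substituting:
  pn + q = -(p(n-1) + q) - 5n - 2.
Matching the n-coefficient: p = -p - 5 ⇒ p = - \frac{5}{2}.
Matching constants: q = p - q - 2 ⇒ q = - \frac{9}{4}.
General: b(n) = A·(-1)^n - \frac{5 n}{2} - \frac{9}{4}.
Apply b(0) = 1: A - \frac{9}{4} = 1 ⇒ A = \frac{13}{4}.
So b(n) = \frac{13 \left(-1\right)^{n}}{4} - \frac{5 n}{2} - \frac{9}{4}.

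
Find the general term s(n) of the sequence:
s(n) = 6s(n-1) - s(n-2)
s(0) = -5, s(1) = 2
Characteristic equation: x² - 6x + 1 = 0.
Discriminant Δ = (6)² + 4·(-1) = 32.
Roots r₁,₂ = (6 ± √32)/2, so r₁ = 2 \sqrt{2} + 3, r₂ = 3 - 2 \sqrt{2}.
General solution: s(n) = A·r₁^n + B·r₂^n.
From the initial conditions, A + B = -5 and r₁A + r₂B = 2.
Since r₁ - r₂ = √32: A = (2 - (-5)r₂)/√32 = - \frac{5}{2} + \frac{17 \sqrt{2}}{8}, and B = -5 - A = - \frac{17 \sqrt{2}}{8} - \frac{5}{2}.
So s(n) = \left(- \frac{5}{2} + \frac{17 \sqrt{2}}{8}\right)\left(2 \sqrt{2} + 3\right)^n + \left(- \frac{17 \sqrt{2}}{8} - \frac{5}{2}\right)\left(3 - 2 \sqrt{2}\right)^n.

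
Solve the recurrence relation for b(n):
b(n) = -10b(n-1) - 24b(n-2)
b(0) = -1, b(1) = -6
Characteristic equation: x² + 10x + 24 = 0, which factors as (x - (-6))(x - (-4)) = 0.
Roots r₁ = -6, r₂ = -4 (distinct).
General solution: b(n) = A·(-6)^n + B·(-4)^n.
From b(0) = -1: A + B = -1.
From b(1) = -6: -6A - 4B = -6.
Solving: A = 5, B = -6.
So b(n) = - 6 \left(-4\right)^{n} + 5 \left(-6\right)^{n}.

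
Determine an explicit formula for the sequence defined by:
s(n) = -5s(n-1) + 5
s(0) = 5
First-order linear non-homogeneous.
Homogeneous solution: s_h(n) = A·(-5)^n.
Try constant particular solution s_p = K: K = -5K + 5 ⇒ K = \frac{5}{6}.
General: s(n) = A·(-5)^n + \frac{5}{6}.
Apply s(0) = 5: A + \frac{5}{6} = 5 ⇒ A = \frac{25}{6}.
So s(n) = \frac{25 \left(-5\right)^{n}}{6} + \frac{5}{6}.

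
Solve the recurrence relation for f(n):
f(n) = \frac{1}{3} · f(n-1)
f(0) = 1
Pure geometric recurrence with ratio \frac{1}{3}.
By induction f(n) = f(0) · (\frac{1}{3})^n = \left(\frac{1}{3}\right)^{n}.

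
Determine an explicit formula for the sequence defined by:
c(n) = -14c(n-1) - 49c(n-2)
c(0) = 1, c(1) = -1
Characteristic equation: x² + 14x + 49 = 0, which is (x - (-7))².
Repeated root r = -7.
General solution: c(n) = (A + Bn)·(-7)^n.
From c(0) = 1: A = 1.
From c(1) = -1: (A + B)·(-7) = -1 ⇒ B = - \frac{6}{7}.
So c(n) = \left(1 - \frac{6 n}{7}\right) \cdot (-7)^n.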